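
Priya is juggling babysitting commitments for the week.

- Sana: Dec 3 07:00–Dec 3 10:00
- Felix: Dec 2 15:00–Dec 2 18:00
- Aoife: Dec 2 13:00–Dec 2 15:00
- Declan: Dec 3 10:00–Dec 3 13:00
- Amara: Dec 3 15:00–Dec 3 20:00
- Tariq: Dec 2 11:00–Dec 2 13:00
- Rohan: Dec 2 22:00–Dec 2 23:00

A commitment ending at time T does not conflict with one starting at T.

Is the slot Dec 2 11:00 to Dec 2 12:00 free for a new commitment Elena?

Tariq: starts Dec 2 11:00 before Elena ends Dec 2 12:00, and ends Dec 2 13:00 after Elena starts Dec 2 11:00 → overlap.
Aoife: starts Dec 2 13:00 at or after Elena ends Dec 2 12:00 → clear.
Felix: starts Dec 2 15:00 at or after Elena ends Dec 2 12:00 → clear.
Rohan: starts Dec 2 22:00 at or after Elena ends Dec 2 12:00 → clear.
Sana: starts Dec 3 07:00 at or after Elena ends Dec 2 12:00 → clear.
Declan: starts Dec 3 10:00 at or after Elena ends Dec 2 12:00 → clear.
Amara: starts Dec 3 15:00 at or after Elena ends Dec 2 12:00 → clear.
Elena overlaps Tariq.

No — it overlaps Tariq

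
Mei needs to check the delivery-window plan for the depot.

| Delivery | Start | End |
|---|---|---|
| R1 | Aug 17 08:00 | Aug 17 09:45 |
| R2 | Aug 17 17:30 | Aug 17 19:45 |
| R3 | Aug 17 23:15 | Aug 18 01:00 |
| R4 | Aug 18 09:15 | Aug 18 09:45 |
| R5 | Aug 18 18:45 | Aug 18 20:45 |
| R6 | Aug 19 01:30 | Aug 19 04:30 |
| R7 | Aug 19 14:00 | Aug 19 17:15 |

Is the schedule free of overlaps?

Sorted by start: R1, R2, R3, R4, R5, R6, R7.
R2 starts after R1 ends — done with R1.
R3 starts after R2 ends — done with R2.
R4 starts after R3 ends — done with R3.
R5 starts after R4 ends — done with R4.
R6 starts after R5 ends — done with R5.
R7 starts after R6 ends.
Every pair is clear; the schedule has no overlaps.

Yes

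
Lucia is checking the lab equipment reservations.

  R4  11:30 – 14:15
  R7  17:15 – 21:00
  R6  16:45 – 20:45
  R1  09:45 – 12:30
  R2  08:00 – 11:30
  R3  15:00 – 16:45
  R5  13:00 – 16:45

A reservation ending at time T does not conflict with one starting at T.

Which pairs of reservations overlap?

R1 & R2, R1 & R4, R3 & R5, R4 & R5, R6 & R7

Sorted by start: R2, R1, R4, R5, R3, R6, R7.
R1 starts before R2 ends → R2 and R1 overlap.
R4 starts exactly when R2 ends (back-to-back, no overlap); R2 is clear from here.
R4 starts before R1 ends → R1 and R4 overlap.
R5 starts after R1 ends; R1 is clear from here.
R5 starts before R4 ends → R4 and R5 overlap.
R3 starts after R4 ends; R4 is clear from here.
R3 starts before R5 ends → R5 and R3 overlap.
R6 starts exactly when R5 ends (back-to-back, no overlap); R5 is clear from here.
R6 starts exactly when R3 ends (back-to-back, no overlap); R3 is clear from here.
R7 starts before R6 ends → R6 and R7 overlap.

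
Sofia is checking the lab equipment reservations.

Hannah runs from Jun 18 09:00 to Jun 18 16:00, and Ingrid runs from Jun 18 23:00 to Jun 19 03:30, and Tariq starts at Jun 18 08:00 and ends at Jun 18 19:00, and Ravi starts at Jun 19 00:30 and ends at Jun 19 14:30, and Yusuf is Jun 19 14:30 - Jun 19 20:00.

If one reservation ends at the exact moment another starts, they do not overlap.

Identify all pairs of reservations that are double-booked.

Hannah & Tariq, Ingrid & Ravi

Sorted by start: Tariq, Hannah, Ingrid, Ravi, Yusuf.
Hannah starts before Tariq ends → Tariq and Hannah overlap.
Ingrid starts after Tariq ends — done with Tariq.
Ingrid starts after Hannah ends — done with Hannah.
Ravi starts before Ingrid ends → Ingrid and Ravi overlap.
Yusuf starts after Ingrid ends.
Yusuf starts exactly when Ravi ends (back-to-back, no overlap).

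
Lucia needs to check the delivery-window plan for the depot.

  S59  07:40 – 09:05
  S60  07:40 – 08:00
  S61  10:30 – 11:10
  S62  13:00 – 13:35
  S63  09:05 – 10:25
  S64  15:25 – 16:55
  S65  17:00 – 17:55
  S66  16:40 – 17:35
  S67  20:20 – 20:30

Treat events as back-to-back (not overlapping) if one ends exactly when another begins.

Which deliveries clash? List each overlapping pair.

Sorted by start: S59, S60, S63, S61, S62, S64, S66, S65, S67.
S60 starts before S59 ends → S59 and S60 overlap.
S63 starts exactly when S59 ends (back-to-back, no overlap) — done with S59.
S63 starts after S60 ends — done with S60.
S61 starts after S63 ends — done with S63.
S62 starts after S61 ends — done with S61.
S64 starts after S62 ends — done with S62.
S66 starts before S64 ends → S64 and S66 overlap.
S65 starts after S64 ends — done with S64.
S65 starts before S66 ends → S66 and S65 overlap.
S67 starts after S66 ends.
S67 starts after S65 ends.

S59 & S60, S64 & S66, S65 & S66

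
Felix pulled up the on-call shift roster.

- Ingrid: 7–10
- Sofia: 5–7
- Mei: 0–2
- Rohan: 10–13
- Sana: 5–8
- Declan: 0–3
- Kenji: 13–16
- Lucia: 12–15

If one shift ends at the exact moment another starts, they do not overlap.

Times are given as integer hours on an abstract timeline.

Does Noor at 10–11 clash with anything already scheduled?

Declan: ends 3 at or before Noor starts 10 → clear.
Mei: ends 2 at or before Noor starts 10 → clear.
Sana: ends 8 at or before Noor starts 10 → clear.
Sofia: ends 7 at or before Noor starts 10 → clear.
Ingrid: ends 10 at or before Noor starts 10 → clear.
Rohan: starts 10 before Noor ends 11, and ends 13 after Noor starts 10 → overlap.
Lucia: starts 12 at or after Noor ends 11 → clear.
Kenji: starts 13 at or after Noor ends 11 → clear.
Noor overlaps Rohan.

Yes — it overlaps Rohan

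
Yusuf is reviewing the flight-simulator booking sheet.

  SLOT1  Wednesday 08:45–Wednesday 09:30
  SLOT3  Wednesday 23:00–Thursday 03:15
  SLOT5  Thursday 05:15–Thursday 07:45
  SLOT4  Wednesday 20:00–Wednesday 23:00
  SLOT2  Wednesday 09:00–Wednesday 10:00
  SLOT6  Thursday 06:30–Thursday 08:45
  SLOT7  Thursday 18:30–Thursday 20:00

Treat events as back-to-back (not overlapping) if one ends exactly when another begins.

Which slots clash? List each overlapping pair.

Sorted by start: SLOT1, SLOT2, SLOT4, SLOT3, SLOT5, SLOT6, SLOT7.
SLOT2 starts before SLOT1 ends → SLOT1 and SLOT2 overlap.
SLOT4 starts after SLOT1 ends, so nothing later overlaps SLOT1 either.
SLOT4 starts after SLOT2 ends, so nothing later overlaps SLOT2 either.
SLOT3 starts exactly when SLOT4 ends (back-to-back, no overlap), so nothing later overlaps SLOT4 either.
SLOT5 starts after SLOT3 ends, so nothing later overlaps SLOT3 either.
SLOT6 starts before SLOT5 ends → SLOT5 and SLOT6 overlap.
SLOT7 starts after SLOT5 ends.
SLOT7 starts after SLOT6 ends.

SLOT1 & SLOT2, SLOT5 & SLOT6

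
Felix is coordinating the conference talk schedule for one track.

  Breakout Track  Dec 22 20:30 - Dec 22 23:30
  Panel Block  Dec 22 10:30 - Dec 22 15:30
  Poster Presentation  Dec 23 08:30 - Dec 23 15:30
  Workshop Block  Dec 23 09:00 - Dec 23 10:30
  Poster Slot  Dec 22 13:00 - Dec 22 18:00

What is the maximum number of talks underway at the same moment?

2

Sort all start/end points and keep a running count:
Dec 22 10:30 start Panel Block → 1
Dec 22 13:00 start Poster Slot → 2
Dec 22 15:30 end Panel Block → 1
Dec 22 18:00 end Poster Slot → 0
Dec 22 20:30 start Breakout Track → 1
Dec 22 23:30 end Breakout Track → 0
Dec 23 08:30 start Poster Presentation → 1
Dec 23 09:00 start Workshop Block → 2
Dec 23 10:30 end Workshop Block → 1
Dec 23 15:30 end Poster Presentation → 0
Peak is 2, at Dec 22 13:00 (Panel Block, Poster Slot).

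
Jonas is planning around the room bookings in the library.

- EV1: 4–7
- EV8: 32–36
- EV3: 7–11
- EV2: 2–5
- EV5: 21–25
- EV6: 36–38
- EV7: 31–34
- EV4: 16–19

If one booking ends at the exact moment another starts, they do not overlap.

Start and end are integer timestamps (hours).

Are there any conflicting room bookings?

Sorted by start: EV2, EV1, EV3, EV4, EV5, EV7, EV8, EV6.
EV1 starts before EV2 ends → EV2 and EV1 overlap.
That's a conflict, so the schedule is not conflict-free.

Yes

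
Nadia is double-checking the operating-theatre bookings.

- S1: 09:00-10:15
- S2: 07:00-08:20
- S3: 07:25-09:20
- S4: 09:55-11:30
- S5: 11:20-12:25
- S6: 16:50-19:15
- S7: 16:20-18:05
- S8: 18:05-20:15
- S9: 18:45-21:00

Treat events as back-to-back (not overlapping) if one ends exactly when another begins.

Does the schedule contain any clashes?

Two intervals overlap when each starts before the other ends.
Sorted by start: S2, S3, S1, S4, S5, S7, S6, S8, S9.
S3 starts before S2 ends → S2 and S3 overlap.
That's a conflict, so the schedule is not conflict-free.

Yes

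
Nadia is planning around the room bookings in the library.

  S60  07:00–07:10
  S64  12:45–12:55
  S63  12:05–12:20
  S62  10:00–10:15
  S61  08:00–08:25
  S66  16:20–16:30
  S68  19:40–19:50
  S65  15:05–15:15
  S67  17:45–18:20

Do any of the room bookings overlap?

No

Sorted by start: S60, S61, S62, S63, S64, S65, S66, S67, S68.
S61 starts after S60 ends; S60 is clear from here.
S62 starts after S61 ends; S61 is clear from here.
S63 starts after S62 ends; S62 is clear from here.
S64 starts after S63 ends; S63 is clear from here.
S65 starts after S64 ends; S64 is clear from here.
S66 starts after S65 ends; S65 is clear from here.
S67 starts after S66 ends; S66 is clear from here.
S68 starts after S67 ends.
Every pair is clear; the schedule has no overlaps.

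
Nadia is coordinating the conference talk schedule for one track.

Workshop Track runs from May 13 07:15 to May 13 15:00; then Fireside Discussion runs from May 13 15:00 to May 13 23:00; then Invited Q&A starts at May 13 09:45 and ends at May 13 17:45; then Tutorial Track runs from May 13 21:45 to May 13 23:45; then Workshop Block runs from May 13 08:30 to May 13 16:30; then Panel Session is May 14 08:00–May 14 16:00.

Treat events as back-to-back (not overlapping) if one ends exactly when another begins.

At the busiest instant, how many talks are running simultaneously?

Sort all start/end points and keep a running count:
May 13 07:15 start Workshop Track → 1
May 13 08:30 start Workshop Block → 2
May 13 09:45 start Invited Q&A → 3
May 13 15:00 end Workshop Track → 2
May 13 15:00 start Fireside Discussion → 3
May 13 16:30 end Workshop Block → 2
May 13 17:45 end Invited Q&A → 1
May 13 21:45 start Tutorial Track → 2
May 13 23:00 end Fireside Discussion → 1
May 13 23:45 end Tutorial Track → 0
May 14 08:00 start Panel Session → 1
May 14 16:00 end Panel Session → 0
Peak is 3, at May 13 09:45 (Invited Q&A, Workshop Block, Workshop Track).

3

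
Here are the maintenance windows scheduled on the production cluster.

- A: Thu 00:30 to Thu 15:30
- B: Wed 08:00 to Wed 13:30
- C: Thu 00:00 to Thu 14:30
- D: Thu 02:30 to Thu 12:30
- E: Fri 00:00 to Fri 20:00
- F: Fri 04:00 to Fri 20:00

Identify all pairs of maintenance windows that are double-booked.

Sorted by start: B, C, A, D, E, F.
C starts after B ends — done with B.
A starts before C ends → C and A overlap.
D starts before C ends → C and D overlap.
E starts after C ends — done with C.
D starts before A ends → A and D overlap.
E starts after A ends — done with A.
E starts after D ends — done with D.
F starts before E ends → E and F overlap.

A & C, A & D, C & D, E & F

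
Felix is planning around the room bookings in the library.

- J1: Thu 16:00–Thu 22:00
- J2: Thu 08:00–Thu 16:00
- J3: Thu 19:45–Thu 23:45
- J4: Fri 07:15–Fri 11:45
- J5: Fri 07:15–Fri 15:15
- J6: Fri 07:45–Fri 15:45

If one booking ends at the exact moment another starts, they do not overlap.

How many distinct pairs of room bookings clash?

Sorted by start: J2, J1, J3, J4, J5, J6.
J1 starts exactly when J2 ends (back-to-back, no overlap), so J2 has no further overlaps.
J3 starts before J1 ends → J1 and J3 overlap.
J4 starts after J1 ends, so J1 has no further overlaps.
J4 starts after J3 ends, so J3 has no further overlaps.
J5 starts before J4 ends → J4 and J5 overlap.
J6 starts before J4 ends → J4 and J6 overlap.
J6 starts before J5 ends → J5 and J6 overlap.
Overlapping pairs: J1 & J3, J4 & J5, J4 & J6, J5 & J6 — 4 in total.

4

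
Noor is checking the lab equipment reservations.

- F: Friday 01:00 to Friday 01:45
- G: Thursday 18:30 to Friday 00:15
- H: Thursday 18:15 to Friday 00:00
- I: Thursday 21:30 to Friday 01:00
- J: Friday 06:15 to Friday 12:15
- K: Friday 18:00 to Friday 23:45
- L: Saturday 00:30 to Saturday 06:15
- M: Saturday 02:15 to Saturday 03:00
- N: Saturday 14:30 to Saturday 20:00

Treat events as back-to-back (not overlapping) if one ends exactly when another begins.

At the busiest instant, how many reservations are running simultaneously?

3

Sweep the timeline, counting +1 at each start and −1 at each end (ends before starts at a tie):
Thursday 18:15 start H → 1
Thursday 18:30 start G → 2
Thursday 21:30 start I → 3
Friday 00:00 end H → 2
Friday 00:15 end G → 1
Friday 01:00 end I → 0
Friday 01:00 start F → 1
Friday 01:45 end F → 0
Friday 06:15 start J → 1
Friday 12:15 end J → 0
Friday 18:00 start K → 1
Friday 23:45 end K → 0
Saturday 00:30 start L → 1
Saturday 02:15 start M → 2
Saturday 03:00 end M → 1
Saturday 06:15 end L → 0
Saturday 14:30 start N → 1
Saturday 20:00 end N → 0
Peak is 3, at Thursday 21:30 (G, H, I).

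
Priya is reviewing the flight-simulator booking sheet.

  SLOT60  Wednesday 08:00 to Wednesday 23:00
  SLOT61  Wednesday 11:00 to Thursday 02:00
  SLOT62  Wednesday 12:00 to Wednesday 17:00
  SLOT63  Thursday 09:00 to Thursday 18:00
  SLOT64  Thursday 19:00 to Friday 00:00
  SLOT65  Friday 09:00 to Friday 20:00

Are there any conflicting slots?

Yes

Check each pair: they overlap iff neither finishes before the other starts.
Sorted by start: SLOT60, SLOT61, SLOT62, SLOT63, SLOT64, SLOT65.
SLOT61 starts before SLOT60 ends → SLOT60 and SLOT61 overlap.
That's a conflict, so the schedule is not conflict-free.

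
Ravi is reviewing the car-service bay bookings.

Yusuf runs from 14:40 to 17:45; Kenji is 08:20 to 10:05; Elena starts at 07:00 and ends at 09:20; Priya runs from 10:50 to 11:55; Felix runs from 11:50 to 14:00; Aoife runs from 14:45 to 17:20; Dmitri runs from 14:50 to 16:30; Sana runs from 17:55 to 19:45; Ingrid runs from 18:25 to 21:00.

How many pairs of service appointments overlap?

6

Sorted by start: Elena, Kenji, Priya, Felix, Yusuf, Aoife, Dmitri, Sana, Ingrid.
Kenji starts before Elena ends → Elena and Kenji overlap.
Priya starts after Elena ends, so Elena has no further overlaps.
Priya starts after Kenji ends, so Kenji has no further overlaps.
Felix starts before Priya ends → Priya and Felix overlap.
Yusuf starts after Priya ends, so Priya has no further overlaps.
Yusuf starts after Felix ends, so Felix has no further overlaps.
Aoife starts before Yusuf ends → Yusuf and Aoife overlap.
Dmitri starts before Yusuf ends → Yusuf and Dmitri overlap.
Sana starts after Yusuf ends, so Yusuf has no further overlaps.
Dmitri starts before Aoife ends → Aoife and Dmitri overlap.
Sana starts after Aoife ends, so Aoife has no further overlaps.
Sana starts after Dmitri ends, so Dmitri has no further overlaps.
Ingrid starts before Sana ends → Sana and Ingrid overlap.
Overlapping pairs: Aoife & Dmitri, Aoife & Yusuf, Dmitri & Yusuf, Elena & Kenji, Felix & Priya, Ingrid & Sana — 6 in total.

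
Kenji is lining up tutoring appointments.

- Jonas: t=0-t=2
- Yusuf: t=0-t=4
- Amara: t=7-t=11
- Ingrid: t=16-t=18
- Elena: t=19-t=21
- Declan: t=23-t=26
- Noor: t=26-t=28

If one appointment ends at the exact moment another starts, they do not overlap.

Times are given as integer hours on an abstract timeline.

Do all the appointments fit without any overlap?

No

Sorted by start: Jonas, Yusuf, Amara, Ingrid, Elena, Declan, Noor.
Yusuf starts before Jonas ends → Jonas and Yusuf overlap.
That's a conflict, so the schedule is not conflict-free.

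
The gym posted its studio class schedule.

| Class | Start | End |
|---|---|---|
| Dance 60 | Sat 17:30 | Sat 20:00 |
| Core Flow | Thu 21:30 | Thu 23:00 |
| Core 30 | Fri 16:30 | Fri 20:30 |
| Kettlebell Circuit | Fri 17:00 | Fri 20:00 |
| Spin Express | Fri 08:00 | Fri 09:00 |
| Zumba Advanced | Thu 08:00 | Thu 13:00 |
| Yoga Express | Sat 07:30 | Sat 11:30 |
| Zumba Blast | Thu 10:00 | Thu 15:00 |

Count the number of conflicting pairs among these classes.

2

Sorted by start: Zumba Advanced, Zumba Blast, Core Flow, Spin Express, Core 30, Kettlebell Circuit, Yoga Express, Dance 60.
Zumba Blast starts before Zumba Advanced ends → Zumba Advanced and Zumba Blast overlap.
Core Flow starts after Zumba Advanced ends, so nothing later overlaps Zumba Advanced either.
Core Flow starts after Zumba Blast ends, so nothing later overlaps Zumba Blast either.
Spin Express starts after Core Flow ends, so nothing later overlaps Core Flow either.
Core 30 starts after Spin Express ends, so nothing later overlaps Spin Express either.
Kettlebell Circuit starts before Core 30 ends → Core 30 and Kettlebell Circuit overlap.
Yoga Express starts after Core 30 ends, so nothing later overlaps Core 30 either.
Yoga Express starts after Kettlebell Circuit ends, so nothing later overlaps Kettlebell Circuit either.
Dance 60 starts after Yoga Express ends.
Overlapping pairs: Core 30 & Kettlebell Circuit, Zumba Advanced & Zumba Blast — 2 in total.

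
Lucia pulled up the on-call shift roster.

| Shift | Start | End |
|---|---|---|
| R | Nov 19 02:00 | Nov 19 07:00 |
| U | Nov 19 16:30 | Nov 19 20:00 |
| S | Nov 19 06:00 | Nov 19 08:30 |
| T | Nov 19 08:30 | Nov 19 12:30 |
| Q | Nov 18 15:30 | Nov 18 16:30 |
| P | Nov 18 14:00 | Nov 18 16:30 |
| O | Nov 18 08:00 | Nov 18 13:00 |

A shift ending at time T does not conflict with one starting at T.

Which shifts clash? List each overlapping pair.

Sorted by start: O, P, Q, R, S, T, U.
P starts after O ends, so O has no further overlaps.
Q starts before P ends → P and Q overlap.
R starts after P ends, so P has no further overlaps.
R starts after Q ends, so Q has no further overlaps.
S starts before R ends → R and S overlap.
T starts after R ends, so R has no further overlaps.
T starts exactly when S ends (back-to-back, no overlap), so S has no further overlaps.
U starts after T ends.

P & Q, R & S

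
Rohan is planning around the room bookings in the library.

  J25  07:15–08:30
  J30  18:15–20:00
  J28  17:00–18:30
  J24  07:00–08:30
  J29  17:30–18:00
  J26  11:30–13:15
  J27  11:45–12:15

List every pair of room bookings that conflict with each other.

J24 & J25, J26 & J27, J28 & J29, J28 & J30

Sorted by start: J24, J25, J26, J27, J28, J29, J30.
J25 starts before J24 ends → J24 and J25 overlap.
J26 starts after J24 ends; J24 is clear from here.
J26 starts after J25 ends; J25 is clear from here.
J27 starts before J26 ends → J26 and J27 overlap.
J28 starts after J26 ends; J26 is clear from here.
J28 starts after J27 ends; J27 is clear from here.
J29 starts before J28 ends → J28 and J29 overlap.
J30 starts before J28 ends → J28 and J30 overlap.
J30 starts after J29 ends.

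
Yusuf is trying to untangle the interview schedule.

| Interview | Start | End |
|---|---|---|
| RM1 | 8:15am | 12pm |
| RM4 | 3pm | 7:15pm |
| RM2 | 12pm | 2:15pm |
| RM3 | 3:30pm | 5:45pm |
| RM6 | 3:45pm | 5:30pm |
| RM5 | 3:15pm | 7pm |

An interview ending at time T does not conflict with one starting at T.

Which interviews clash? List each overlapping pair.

RM3 & RM4, RM3 & RM5, RM3 & RM6, RM4 & RM5, RM4 & RM6, RM5 & RM6

Two intervals overlap when each starts before the other ends.
Sorted by start: RM1, RM2, RM4, RM5, RM3, RM6.
RM2 starts exactly when RM1 ends (back-to-back, no overlap), so RM1 has no further overlaps.
RM4 starts after RM2 ends, so RM2 has no further overlaps.
RM5 starts before RM4 ends → RM4 and RM5 overlap.
RM3 starts before RM4 ends → RM4 and RM3 overlap.
RM6 starts before RM4 ends → RM4 and RM6 overlap.
RM3 starts before RM5 ends → RM5 and RM3 overlap.
RM6 starts before RM5 ends → RM5 and RM6 overlap.
RM6 starts before RM3 ends → RM3 and RM6 overlap.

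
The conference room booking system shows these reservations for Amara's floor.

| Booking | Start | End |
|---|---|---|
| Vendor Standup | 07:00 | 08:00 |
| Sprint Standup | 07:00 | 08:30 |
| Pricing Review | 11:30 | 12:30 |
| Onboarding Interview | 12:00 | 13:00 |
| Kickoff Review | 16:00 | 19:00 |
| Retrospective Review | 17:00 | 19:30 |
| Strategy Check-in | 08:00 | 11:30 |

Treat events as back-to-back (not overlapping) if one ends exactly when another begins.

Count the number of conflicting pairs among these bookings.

Two intervals overlap when each starts before the other ends.
Sorted by start: Vendor Standup, Sprint Standup, Strategy Check-in, Pricing Review, Onboarding Interview, Kickoff Review, Retrospective Review.
Sprint Standup starts before Vendor Standup ends → Vendor Standup and Sprint Standup overlap.
Strategy Check-in starts exactly when Vendor Standup ends (back-to-back, no overlap); Vendor Standup is clear from here.
Strategy Check-in starts before Sprint Standup ends → Sprint Standup and Strategy Check-in overlap.
Pricing Review starts after Sprint Standup ends; Sprint Standup is clear from here.
Pricing Review starts exactly when Strategy Check-in ends (back-to-back, no overlap); Strategy Check-in is clear from here.
Onboarding Interview starts before Pricing Review ends → Pricing Review and Onboarding Interview overlap.
Kickoff Review starts after Pricing Review ends; Pricing Review is clear from here.
Kickoff Review starts after Onboarding Interview ends; Onboarding Interview is clear from here.
Retrospective Review starts before Kickoff Review ends → Kickoff Review and Retrospective Review overlap.
Overlapping pairs: Kickoff Review & Retrospective Review, Onboarding Interview & Pricing Review, Sprint Standup & Strategy Check-in, Sprint Standup & Vendor Standup — 4 in total.

4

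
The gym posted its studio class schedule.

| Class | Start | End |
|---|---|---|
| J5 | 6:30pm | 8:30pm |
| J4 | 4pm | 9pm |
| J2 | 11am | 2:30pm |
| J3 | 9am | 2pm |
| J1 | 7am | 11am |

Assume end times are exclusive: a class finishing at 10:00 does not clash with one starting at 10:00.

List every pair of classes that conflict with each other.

J1 & J3, J2 & J3, J4 & J5

Sorted by start: J1, J3, J2, J4, J5.
J3 starts before J1 ends → J1 and J3 overlap.
J2 starts exactly when J1 ends (back-to-back, no overlap); J1 is clear from here.
J2 starts before J3 ends → J3 and J2 overlap.
J4 starts after J3 ends; J3 is clear from here.
J4 starts after J2 ends; J2 is clear from here.
J5 starts before J4 ends → J4 and J5 overlap.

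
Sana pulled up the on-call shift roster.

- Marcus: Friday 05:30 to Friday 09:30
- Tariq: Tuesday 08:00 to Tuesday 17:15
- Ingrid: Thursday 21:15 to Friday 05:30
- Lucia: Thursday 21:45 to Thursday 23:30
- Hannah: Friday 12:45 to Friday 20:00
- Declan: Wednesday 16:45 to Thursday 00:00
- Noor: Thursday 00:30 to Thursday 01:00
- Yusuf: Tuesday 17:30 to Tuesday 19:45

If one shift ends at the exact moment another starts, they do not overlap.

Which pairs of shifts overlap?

Ingrid & Lucia

Sorted by start: Tariq, Yusuf, Declan, Noor, Ingrid, Lucia, Marcus, Hannah.
Yusuf starts after Tariq ends; Tariq is clear from here.
Declan starts after Yusuf ends; Yusuf is clear from here.
Noor starts after Declan ends; Declan is clear from here.
Ingrid starts after Noor ends; Noor is clear from here.
Lucia starts before Ingrid ends → Ingrid and Lucia overlap.
Marcus starts exactly when Ingrid ends (back-to-back, no overlap); Ingrid is clear from here.
Marcus starts after Lucia ends; Lucia is clear from here.
Hannah starts after Marcus ends.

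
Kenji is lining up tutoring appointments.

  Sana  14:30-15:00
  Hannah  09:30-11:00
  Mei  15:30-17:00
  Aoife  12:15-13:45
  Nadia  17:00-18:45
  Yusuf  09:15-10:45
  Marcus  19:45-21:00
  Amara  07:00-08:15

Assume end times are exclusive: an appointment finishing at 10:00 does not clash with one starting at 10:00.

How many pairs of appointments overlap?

1

Sorted by start: Amara, Yusuf, Hannah, Aoife, Sana, Mei, Nadia, Marcus.
Yusuf starts after Amara ends — done with Amara.
Hannah starts before Yusuf ends → Yusuf and Hannah overlap.
Aoife starts after Yusuf ends — done with Yusuf.
Aoife starts after Hannah ends — done with Hannah.
Sana starts after Aoife ends — done with Aoife.
Mei starts after Sana ends — done with Sana.
Nadia starts exactly when Mei ends (back-to-back, no overlap) — done with Mei.
Marcus starts after Nadia ends.
Overlapping pairs: Hannah & Yusuf — 1 in total.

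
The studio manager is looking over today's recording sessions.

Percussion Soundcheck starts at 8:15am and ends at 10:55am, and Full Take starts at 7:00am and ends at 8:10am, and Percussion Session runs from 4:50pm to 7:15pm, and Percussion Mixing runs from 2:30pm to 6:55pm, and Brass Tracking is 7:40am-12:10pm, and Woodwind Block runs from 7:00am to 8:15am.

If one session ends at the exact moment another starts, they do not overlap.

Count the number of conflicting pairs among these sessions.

5

Sorted by start: Woodwind Block, Full Take, Brass Tracking, Percussion Soundcheck, Percussion Mixing, Percussion Session.
Full Take starts before Woodwind Block ends → Woodwind Block and Full Take overlap.
Brass Tracking starts before Woodwind Block ends → Woodwind Block and Brass Tracking overlap.
Percussion Soundcheck starts exactly when Woodwind Block ends (back-to-back, no overlap) — done with Woodwind Block.
Brass Tracking starts before Full Take ends → Full Take and Brass Tracking overlap.
Percussion Soundcheck starts after Full Take ends — done with Full Take.
Percussion Soundcheck starts before Brass Tracking ends → Brass Tracking and Percussion Soundcheck overlap.
Percussion Mixing starts after Brass Tracking ends — done with Brass Tracking.
Percussion Mixing starts after Percussion Soundcheck ends — done with Percussion Soundcheck.
Percussion Session starts before Percussion Mixing ends → Percussion Mixing and Percussion Session overlap.
Overlapping pairs: Brass Tracking & Full Take, Brass Tracking & Percussion Soundcheck, Brass Tracking & Woodwind Block, Full Take & Woodwind Block, Percussion Mixing & Percussion Session — 5 in total.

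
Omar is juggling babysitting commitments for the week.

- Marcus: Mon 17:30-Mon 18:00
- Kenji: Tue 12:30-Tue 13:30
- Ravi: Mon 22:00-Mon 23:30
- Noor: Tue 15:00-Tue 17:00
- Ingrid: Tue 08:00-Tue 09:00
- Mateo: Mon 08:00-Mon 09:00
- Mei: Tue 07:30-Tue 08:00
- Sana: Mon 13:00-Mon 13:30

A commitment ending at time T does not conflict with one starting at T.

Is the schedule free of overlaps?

Yes

Two intervals overlap when each starts before the other ends.
Sorted by start: Mateo, Sana, Marcus, Ravi, Mei, Ingrid, Kenji, Noor.
Sana starts after Mateo ends, so Mateo has no further overlaps.
Marcus starts after Sana ends, so Sana has no further overlaps.
Ravi starts after Marcus ends, so Marcus has no further overlaps.
Mei starts after Ravi ends, so Ravi has no further overlaps.
Ingrid starts exactly when Mei ends (back-to-back, no overlap), so Mei has no further overlaps.
Kenji starts after Ingrid ends, so Ingrid has no further overlaps.
Noor starts after Kenji ends.
Every pair is clear; the schedule has no overlaps.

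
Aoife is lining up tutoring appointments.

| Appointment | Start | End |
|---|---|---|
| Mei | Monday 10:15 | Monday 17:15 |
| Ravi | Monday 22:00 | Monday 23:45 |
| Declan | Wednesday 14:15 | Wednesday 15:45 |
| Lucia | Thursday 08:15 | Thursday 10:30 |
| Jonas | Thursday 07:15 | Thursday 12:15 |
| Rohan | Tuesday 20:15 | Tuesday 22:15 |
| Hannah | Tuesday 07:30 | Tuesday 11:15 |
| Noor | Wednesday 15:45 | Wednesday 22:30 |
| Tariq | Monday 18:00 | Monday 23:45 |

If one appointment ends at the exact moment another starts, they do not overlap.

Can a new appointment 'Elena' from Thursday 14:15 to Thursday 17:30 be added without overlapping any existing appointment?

Mei: ends Monday 17:15 at or before Elena starts Thursday 14:15 → clear.
Tariq: ends Monday 23:45 at or before Elena starts Thursday 14:15 → clear.
Ravi: ends Monday 23:45 at or before Elena starts Thursday 14:15 → clear.
Hannah: ends Tuesday 11:15 at or before Elena starts Thursday 14:15 → clear.
Rohan: ends Tuesday 22:15 at or before Elena starts Thursday 14:15 → clear.
Declan: ends Wednesday 15:45 at or before Elena starts Thursday 14:15 → clear.
Noor: ends Wednesday 22:30 at or before Elena starts Thursday 14:15 → clear.
Jonas: ends Thursday 12:15 at or before Elena starts Thursday 14:15 → clear.
Lucia: ends Thursday 10:30 at or before Elena starts Thursday 14:15 → clear.

Yes — the slot is free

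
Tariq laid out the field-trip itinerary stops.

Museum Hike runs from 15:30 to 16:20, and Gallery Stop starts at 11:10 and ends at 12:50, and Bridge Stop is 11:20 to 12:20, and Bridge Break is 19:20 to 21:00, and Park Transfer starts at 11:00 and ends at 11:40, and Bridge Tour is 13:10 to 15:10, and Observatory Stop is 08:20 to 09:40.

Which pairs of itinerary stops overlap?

Sorted by start: Observatory Stop, Park Transfer, Gallery Stop, Bridge Stop, Bridge Tour, Museum Hike, Bridge Break.
Park Transfer starts after Observatory Stop ends; Observatory Stop is clear from here.
Gallery Stop starts before Park Transfer ends → Park Transfer and Gallery Stop overlap.
Bridge Stop starts before Park Transfer ends → Park Transfer and Bridge Stop overlap.
Bridge Tour starts after Park Transfer ends; Park Transfer is clear from here.
Bridge Stop starts before Gallery Stop ends → Gallery Stop and Bridge Stop overlap.
Bridge Tour starts after Gallery Stop ends; Gallery Stop is clear from here.
Bridge Tour starts after Bridge Stop ends; Bridge Stop is clear from here.
Museum Hike starts after Bridge Tour ends; Bridge Tour is clear from here.
Bridge Break starts after Museum Hike ends.

Bridge Stop & Gallery Stop, Bridge Stop & Park Transfer, Gallery Stop & Park Transfer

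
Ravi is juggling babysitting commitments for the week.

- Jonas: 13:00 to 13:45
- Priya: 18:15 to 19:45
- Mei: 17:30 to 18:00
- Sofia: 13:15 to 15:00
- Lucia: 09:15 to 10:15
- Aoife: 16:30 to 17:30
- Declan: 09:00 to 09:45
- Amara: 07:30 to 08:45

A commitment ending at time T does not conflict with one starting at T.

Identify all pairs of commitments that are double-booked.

Sorted by start: Amara, Declan, Lucia, Jonas, Sofia, Aoife, Mei, Priya.
Declan starts after Amara ends, so Amara has no further overlaps.
Lucia starts before Declan ends → Declan and Lucia overlap.
Jonas starts after Declan ends, so Declan has no further overlaps.
Jonas starts after Lucia ends, so Lucia has no further overlaps.
Sofia starts before Jonas ends → Jonas and Sofia overlap.
Aoife starts after Jonas ends, so Jonas has no further overlaps.
Aoife starts after Sofia ends, so Sofia has no further overlaps.
Mei starts exactly when Aoife ends (back-to-back, no overlap), so Aoife has no further overlaps.
Priya starts after Mei ends.

Declan & Lucia, Jonas & Sofia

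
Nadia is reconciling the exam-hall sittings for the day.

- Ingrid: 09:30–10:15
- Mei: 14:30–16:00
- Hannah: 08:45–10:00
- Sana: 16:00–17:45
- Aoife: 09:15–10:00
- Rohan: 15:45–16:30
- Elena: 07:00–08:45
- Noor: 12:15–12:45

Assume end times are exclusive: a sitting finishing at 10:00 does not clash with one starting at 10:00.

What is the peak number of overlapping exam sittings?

3

Walk through starts and ends in time order (an end at T is processed before a start at T):
07:00 start Elena → 1
08:45 end Elena → 0
08:45 start Hannah → 1
09:15 start Aoife → 2
09:30 start Ingrid → 3
10:00 end Aoife → 2
10:00 end Hannah → 1
10:15 end Ingrid → 0
12:15 start Noor → 1
12:45 end Noor → 0
14:30 start Mei → 1
15:45 start Rohan → 2
16:00 end Mei → 1
16:00 start Sana → 2
16:30 end Rohan → 1
17:45 end Sana → 0
Peak is 3, at 09:30 (Aoife, Hannah, Ingrid).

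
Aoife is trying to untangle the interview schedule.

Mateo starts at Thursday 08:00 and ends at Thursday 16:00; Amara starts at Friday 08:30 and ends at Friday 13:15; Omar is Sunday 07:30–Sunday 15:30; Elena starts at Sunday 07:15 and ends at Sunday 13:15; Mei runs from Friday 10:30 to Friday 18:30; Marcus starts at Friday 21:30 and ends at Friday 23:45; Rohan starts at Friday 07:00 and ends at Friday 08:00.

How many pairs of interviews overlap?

Two intervals overlap when each starts before the other ends.
Sorted by start: Mateo, Rohan, Amara, Mei, Marcus, Elena, Omar.
Rohan starts after Mateo ends — done with Mateo.
Amara starts after Rohan ends — done with Rohan.
Mei starts before Amara ends → Amara and Mei overlap.
Marcus starts after Amara ends — done with Amara.
Marcus starts after Mei ends — done with Mei.
Elena starts after Marcus ends — done with Marcus.
Omar starts before Elena ends → Elena and Omar overlap.
Overlapping pairs: Amara & Mei, Elena & Omar — 2 in total.

2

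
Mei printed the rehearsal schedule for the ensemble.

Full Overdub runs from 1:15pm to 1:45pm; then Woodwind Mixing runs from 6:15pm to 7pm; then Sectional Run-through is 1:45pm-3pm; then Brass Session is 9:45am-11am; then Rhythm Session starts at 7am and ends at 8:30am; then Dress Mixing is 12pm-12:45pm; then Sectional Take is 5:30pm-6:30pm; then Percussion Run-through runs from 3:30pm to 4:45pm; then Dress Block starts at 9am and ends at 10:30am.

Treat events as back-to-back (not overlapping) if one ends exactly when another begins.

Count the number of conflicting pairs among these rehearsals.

Sorted by start: Rhythm Session, Dress Block, Brass Session, Dress Mixing, Full Overdub, Sectional Run-through, Percussion Run-through, Sectional Take, Woodwind Mixing.
Dress Block starts after Rhythm Session ends, so Rhythm Session has no further overlaps.
Brass Session starts before Dress Block ends → Dress Block and Brass Session overlap.
Dress Mixing starts after Dress Block ends, so Dress Block has no further overlaps.
Dress Mixing starts after Brass Session ends, so Brass Session has no further overlaps.
Full Overdub starts after Dress Mixing ends, so Dress Mixing has no further overlaps.
Sectional Run-through starts exactly when Full Overdub ends (back-to-back, no overlap), so Full Overdub has no further overlaps.
Percussion Run-through starts after Sectional Run-through ends, so Sectional Run-through has no further overlaps.
Sectional Take starts after Percussion Run-through ends, so Percussion Run-through has no further overlaps.
Woodwind Mixing starts before Sectional Take ends → Sectional Take and Woodwind Mixing overlap.
Overlapping pairs: Brass Session & Dress Block, Sectional Take & Woodwind Mixing — 2 in total.

2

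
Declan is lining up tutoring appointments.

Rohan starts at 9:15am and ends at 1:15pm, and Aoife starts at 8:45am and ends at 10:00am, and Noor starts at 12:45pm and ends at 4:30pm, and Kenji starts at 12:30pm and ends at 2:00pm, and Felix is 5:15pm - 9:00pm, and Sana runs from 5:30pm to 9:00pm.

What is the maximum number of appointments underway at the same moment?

3

Sort all start/end points and keep a running count:
8:45am start Aoife → 1
9:15am start Rohan → 2
10:00am end Aoife → 1
12:30pm start Kenji → 2
12:45pm start Noor → 3
1:15pm end Rohan → 2
2:00pm end Kenji → 1
4:30pm end Noor → 0
5:15pm start Felix → 1
5:30pm start Sana → 2
9:00pm end Felix → 1
9:00pm end Sana → 0
Peak is 3, at 12:45pm (Kenji, Noor, Rohan).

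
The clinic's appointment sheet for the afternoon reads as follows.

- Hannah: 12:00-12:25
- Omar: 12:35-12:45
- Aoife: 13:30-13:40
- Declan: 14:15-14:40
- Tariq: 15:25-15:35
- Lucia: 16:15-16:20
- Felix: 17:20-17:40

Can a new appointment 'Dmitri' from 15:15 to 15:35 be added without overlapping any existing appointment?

No — it overlaps Tariq

Hannah: ends 12:25 at or before Dmitri starts 15:15 → clear.
Omar: ends 12:45 at or before Dmitri starts 15:15 → clear.
Aoife: ends 13:40 at or before Dmitri starts 15:15 → clear.
Declan: ends 14:40 at or before Dmitri starts 15:15 → clear.
Tariq: starts 15:25 before Dmitri ends 15:35, and ends 15:35 after Dmitri starts 15:15 → overlap.
Lucia: starts 16:15 at or after Dmitri ends 15:35 → clear.
Felix: starts 17:20 at or after Dmitri ends 15:35 → clear.
Dmitri overlaps Tariq.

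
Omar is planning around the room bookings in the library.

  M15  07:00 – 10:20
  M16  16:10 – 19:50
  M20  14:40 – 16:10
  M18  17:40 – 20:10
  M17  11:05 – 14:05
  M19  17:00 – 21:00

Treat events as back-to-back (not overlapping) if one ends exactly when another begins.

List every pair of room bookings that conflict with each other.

Sorted by start: M15, M17, M20, M16, M19, M18.
M17 starts after M15 ends — done with M15.
M20 starts after M17 ends — done with M17.
M16 starts exactly when M20 ends (back-to-back, no overlap) — done with M20.
M19 starts before M16 ends → M16 and M19 overlap.
M18 starts before M16 ends → M16 and M18 overlap.
M18 starts before M19 ends → M19 and M18 overlap.

M16 & M18, M16 & M19, M18 & M19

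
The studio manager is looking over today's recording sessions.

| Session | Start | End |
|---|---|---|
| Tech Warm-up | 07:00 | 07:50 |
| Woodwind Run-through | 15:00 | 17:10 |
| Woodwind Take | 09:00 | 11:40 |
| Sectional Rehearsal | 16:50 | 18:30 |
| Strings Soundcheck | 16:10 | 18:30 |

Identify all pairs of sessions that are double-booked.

Sorted by start: Tech Warm-up, Woodwind Take, Woodwind Run-through, Strings Soundcheck, Sectional Rehearsal.
Woodwind Take starts after Tech Warm-up ends; Tech Warm-up is clear from here.
Woodwind Run-through starts after Woodwind Take ends; Woodwind Take is clear from here.
Strings Soundcheck starts before Woodwind Run-through ends → Woodwind Run-through and Strings Soundcheck overlap.
Sectional Rehearsal starts before Woodwind Run-through ends → Woodwind Run-through and Sectional Rehearsal overlap.
Sectional Rehearsal starts before Strings Soundcheck ends → Strings Soundcheck and Sectional Rehearsal overlap.

Sectional Rehearsal & Strings Soundcheck, Sectional Rehearsal & Woodwind Run-through, Strings Soundcheck & Woodwind Run-through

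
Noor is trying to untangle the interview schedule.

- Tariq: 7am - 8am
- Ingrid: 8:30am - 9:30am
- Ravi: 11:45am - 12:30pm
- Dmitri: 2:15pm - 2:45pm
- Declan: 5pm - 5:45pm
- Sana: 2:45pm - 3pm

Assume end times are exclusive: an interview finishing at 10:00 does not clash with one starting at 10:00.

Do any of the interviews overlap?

No

Sorted by start: Tariq, Ingrid, Ravi, Dmitri, Sana, Declan.
Ingrid starts after Tariq ends, so nothing later overlaps Tariq either.
Ravi starts after Ingrid ends, so nothing later overlaps Ingrid either.
Dmitri starts after Ravi ends, so nothing later overlaps Ravi either.
Sana starts exactly when Dmitri ends (back-to-back, no overlap), so nothing later overlaps Dmitri either.
Declan starts after Sana ends.
Every pair is clear; the schedule has no overlaps.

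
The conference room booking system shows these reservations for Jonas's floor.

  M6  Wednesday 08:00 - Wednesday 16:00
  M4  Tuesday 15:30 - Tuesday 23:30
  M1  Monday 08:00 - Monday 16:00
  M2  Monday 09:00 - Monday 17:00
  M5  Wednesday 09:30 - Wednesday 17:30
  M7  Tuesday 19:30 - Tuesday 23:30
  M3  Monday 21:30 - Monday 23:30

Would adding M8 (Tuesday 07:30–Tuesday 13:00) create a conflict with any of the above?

No — it doesn't clash with anything

M1: ends Monday 16:00 at or before M8 starts Tuesday 07:30 → clear.
M2: ends Monday 17:00 at or before M8 starts Tuesday 07:30 → clear.
M3: ends Monday 23:30 at or before M8 starts Tuesday 07:30 → clear.
M4: starts Tuesday 15:30 at or after M8 ends Tuesday 13:00 → clear.
M7: starts Tuesday 19:30 at or after M8 ends Tuesday 13:00 → clear.
M6: starts Wednesday 08:00 at or after M8 ends Tuesday 13:00 → clear.
M5: starts Wednesday 09:30 at or after M8 ends Tuesday 13:00 → clear.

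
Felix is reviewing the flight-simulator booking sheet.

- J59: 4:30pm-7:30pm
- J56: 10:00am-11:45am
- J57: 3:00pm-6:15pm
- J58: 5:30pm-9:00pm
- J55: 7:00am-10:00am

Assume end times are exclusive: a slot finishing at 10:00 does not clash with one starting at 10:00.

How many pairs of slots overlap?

3

Check each pair: they overlap iff neither finishes before the other starts.
Sorted by start: J55, J56, J57, J59, J58.
J56 starts exactly when J55 ends (back-to-back, no overlap), so J55 has no further overlaps.
J57 starts after J56 ends, so J56 has no further overlaps.
J59 starts before J57 ends → J57 and J59 overlap.
J58 starts before J57 ends → J57 and J58 overlap.
J58 starts before J59 ends → J59 and J58 overlap.
Overlapping pairs: J57 & J58, J57 & J59, J58 & J59 — 3 in total.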